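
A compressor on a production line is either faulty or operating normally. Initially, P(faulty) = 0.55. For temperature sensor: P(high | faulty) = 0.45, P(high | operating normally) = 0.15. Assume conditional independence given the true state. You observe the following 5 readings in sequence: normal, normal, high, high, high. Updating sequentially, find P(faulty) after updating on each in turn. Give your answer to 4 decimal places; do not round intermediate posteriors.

Each posterior becomes the prior for the next update.
After 'normal': P(faulty) = 0.55·0.5500 / (0.55·0.5500 + 0.85·0.4500) ≈ 0.4416
After 'normal': P(faulty) = 0.55·0.4416 / (0.55·0.4416 + 0.85·0.5584) ≈ 0.3385
After 'high': P(faulty) = 0.45·0.3385 / (0.45·0.3385 + 0.15·0.6615) ≈ 0.6056
After 'high': P(faulty) = 0.45·0.6056 / (0.45·0.6056 + 0.15·0.3944) ≈ 0.8216
After 'high': P(faulty) = 0.45·0.8216 / (0.45·0.8216 + 0.15·0.1784) ≈ 0.9325

0.9325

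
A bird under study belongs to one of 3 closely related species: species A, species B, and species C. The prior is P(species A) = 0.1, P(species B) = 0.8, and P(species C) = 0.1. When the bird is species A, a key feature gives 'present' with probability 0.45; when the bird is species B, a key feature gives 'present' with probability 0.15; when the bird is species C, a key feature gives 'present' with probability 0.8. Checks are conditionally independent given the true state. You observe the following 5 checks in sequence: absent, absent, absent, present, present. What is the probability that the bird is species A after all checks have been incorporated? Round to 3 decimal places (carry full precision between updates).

After 'absent': normaliser = 0.55·0.1000 + 0.85·0.8000 + 0.2·0.1000; P(species A) ≈ 0.0728, P(species B) ≈ 0.9007, P(species C) ≈ 0.0265
After 'absent': normaliser = 0.55·0.0728 + 0.85·0.9007 + 0.2·0.0265; P(species A) ≈ 0.0494, P(species B) ≈ 0.9441, P(species C) ≈ 0.0065
After 'absent': normaliser = 0.55·0.0494 + 0.85·0.9441 + 0.2·0.0065; P(species A) ≈ 0.0327, P(species B) ≈ 0.9657, P(species C) ≈ 0.0016
After 'present': normaliser = 0.45·0.0327 + 0.15·0.9657 + 0.8·0.0016; P(species A) ≈ 0.0915, P(species B) ≈ 0.9007, P(species C) ≈ 0.0078
After 'present': normaliser = 0.45·0.0915 + 0.15·0.9007 + 0.8·0.0078; P(species A) ≈ 0.2256, P(species B) ≈ 0.7401, P(species C) ≈ 0.0343

0.226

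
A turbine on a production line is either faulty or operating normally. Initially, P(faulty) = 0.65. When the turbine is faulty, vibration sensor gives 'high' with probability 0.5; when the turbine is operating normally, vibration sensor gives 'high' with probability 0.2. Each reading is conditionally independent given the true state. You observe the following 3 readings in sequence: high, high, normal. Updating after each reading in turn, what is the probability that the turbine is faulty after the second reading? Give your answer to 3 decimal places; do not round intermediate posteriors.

After 'high': P(faulty) = 0.5·0.6500 / (0.5·0.6500 + 0.2·0.3500) ≈ 0.8228
After 'high': P(faulty) = 0.5·0.8228 / (0.5·0.8228 + 0.2·0.1772) ≈ 0.9207

0.921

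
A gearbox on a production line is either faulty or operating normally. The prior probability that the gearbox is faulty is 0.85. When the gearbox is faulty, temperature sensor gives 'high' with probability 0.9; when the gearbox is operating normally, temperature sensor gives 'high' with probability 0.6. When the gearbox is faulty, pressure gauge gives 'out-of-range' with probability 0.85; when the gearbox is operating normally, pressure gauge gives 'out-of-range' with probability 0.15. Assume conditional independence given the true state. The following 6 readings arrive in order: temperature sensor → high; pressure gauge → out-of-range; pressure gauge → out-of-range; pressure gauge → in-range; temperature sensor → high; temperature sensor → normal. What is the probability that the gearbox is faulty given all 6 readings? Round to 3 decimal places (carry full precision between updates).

Apply Bayes' rule sequentially, carrying P(faulty) forward.
After temperature sensor='high': P(faulty) = 0.9·0.8500 / (0.9·0.8500 + 0.6·0.1500) ≈ 0.8947
After pressure gauge='out-of-range': P(faulty) = 0.85·0.8947 / (0.85·0.8947 + 0.15·0.1053) ≈ 0.9797
After pressure gauge='out-of-range': P(faulty) = 0.85·0.9797 / (0.85·0.9797 + 0.15·0.0203) ≈ 0.9963
After pressure gauge='in-range': P(faulty) = 0.15·0.9963 / (0.15·0.9963 + 0.85·0.0037) ≈ 0.9797
After temperature sensor='high': P(faulty) = 0.9·0.9797 / (0.9·0.9797 + 0.6·0.0203) ≈ 0.9863
After temperature sensor='normal': P(faulty) = 0.1·0.9863 / (0.1·0.9863 + 0.4·0.0137) ≈ 0.9475

0.948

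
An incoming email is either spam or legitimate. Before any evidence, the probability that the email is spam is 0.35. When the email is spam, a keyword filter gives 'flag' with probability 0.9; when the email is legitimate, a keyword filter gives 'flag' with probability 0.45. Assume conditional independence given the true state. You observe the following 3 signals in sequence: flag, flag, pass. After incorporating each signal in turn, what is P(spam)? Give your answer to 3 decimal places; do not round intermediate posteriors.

0.281

Each posterior becomes the prior for the next update.
After 'flag': P(spam) = 0.9·0.3500 / (0.9·0.3500 + 0.45·0.6500) ≈ 0.5185
After 'flag': P(spam) = 0.9·0.5185 / (0.9·0.5185 + 0.45·0.4815) ≈ 0.6829
After 'pass': P(spam) = 0.1·0.6829 / (0.1·0.6829 + 0.55·0.3171) ≈ 0.2814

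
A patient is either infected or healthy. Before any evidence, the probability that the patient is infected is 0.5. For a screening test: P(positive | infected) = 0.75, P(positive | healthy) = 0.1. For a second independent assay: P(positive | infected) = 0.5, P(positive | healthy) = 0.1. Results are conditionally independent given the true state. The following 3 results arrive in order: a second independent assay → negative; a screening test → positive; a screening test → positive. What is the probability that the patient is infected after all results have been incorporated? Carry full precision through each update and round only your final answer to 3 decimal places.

After a second independent assay='negative': P(infected) = 0.5·0.5000 / (0.5·0.5000 + 0.9·0.5000) ≈ 0.3571
After a screening test='positive': P(infected) = 0.75·0.3571 / (0.75·0.3571 + 0.1·0.6429) ≈ 0.8065
After a screening test='positive': P(infected) = 0.75·0.8065 / (0.75·0.8065 + 0.1·0.1935) ≈ 0.9690

0.969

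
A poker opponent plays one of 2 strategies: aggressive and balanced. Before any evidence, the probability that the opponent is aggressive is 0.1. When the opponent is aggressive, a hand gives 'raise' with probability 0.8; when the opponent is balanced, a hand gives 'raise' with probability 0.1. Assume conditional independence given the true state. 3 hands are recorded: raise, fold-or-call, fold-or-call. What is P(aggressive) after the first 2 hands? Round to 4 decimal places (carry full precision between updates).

After 'raise': P(aggressive) = 0.8·0.1000 / (0.8·0.1000 + 0.1·0.9000) ≈ 0.4706
After 'fold-or-call': P(aggressive) = 0.2·0.4706 / (0.2·0.4706 + 0.9·0.5294) ≈ 0.1649

0.1649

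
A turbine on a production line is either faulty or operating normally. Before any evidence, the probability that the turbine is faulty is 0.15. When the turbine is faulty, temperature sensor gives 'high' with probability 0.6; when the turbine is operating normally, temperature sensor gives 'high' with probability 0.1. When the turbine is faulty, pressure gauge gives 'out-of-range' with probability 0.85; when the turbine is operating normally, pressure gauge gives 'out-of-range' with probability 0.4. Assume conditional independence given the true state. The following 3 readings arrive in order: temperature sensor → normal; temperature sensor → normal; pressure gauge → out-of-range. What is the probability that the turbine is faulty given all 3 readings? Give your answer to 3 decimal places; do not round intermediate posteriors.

0.069

After temperature sensor='normal': P(faulty) = 0.4·0.1500 / (0.4·0.1500 + 0.9·0.8500) ≈ 0.0727
After temperature sensor='normal': P(faulty) = 0.4·0.0727 / (0.4·0.0727 + 0.9·0.9273) ≈ 0.0337
After pressure gauge='out-of-range': P(faulty) = 0.85·0.0337 / (0.85·0.0337 + 0.4·0.9663) ≈ 0.0690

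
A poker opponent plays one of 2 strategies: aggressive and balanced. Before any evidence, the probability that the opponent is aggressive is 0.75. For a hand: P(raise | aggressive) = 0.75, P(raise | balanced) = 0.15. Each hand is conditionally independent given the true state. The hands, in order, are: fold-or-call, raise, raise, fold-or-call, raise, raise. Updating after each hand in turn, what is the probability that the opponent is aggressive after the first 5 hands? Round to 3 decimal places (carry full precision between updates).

0.970

After 'fold-or-call': P(aggressive) = 0.25·0.7500 / (0.25·0.7500 + 0.85·0.2500) ≈ 0.4688
After 'raise': P(aggressive) = 0.75·0.4688 / (0.75·0.4688 + 0.15·0.5312) ≈ 0.8152
After 'raise': P(aggressive) = 0.75·0.8152 / (0.75·0.8152 + 0.15·0.1848) ≈ 0.9566
After 'fold-or-call': P(aggressive) = 0.25·0.9566 / (0.25·0.9566 + 0.85·0.0434) ≈ 0.8665
After 'raise': P(aggressive) = 0.75·0.8665 / (0.75·0.8665 + 0.15·0.1335) ≈ 0.9701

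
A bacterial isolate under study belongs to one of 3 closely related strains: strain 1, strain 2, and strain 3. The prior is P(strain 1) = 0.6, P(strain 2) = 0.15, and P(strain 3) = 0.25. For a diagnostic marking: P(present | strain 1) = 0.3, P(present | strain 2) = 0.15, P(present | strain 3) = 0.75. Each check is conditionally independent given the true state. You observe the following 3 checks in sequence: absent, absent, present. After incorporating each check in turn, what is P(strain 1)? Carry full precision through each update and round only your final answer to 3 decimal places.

0.759

After 'absent': normaliser = 0.7·0.6000 + 0.85·0.1500 + 0.25·0.2500; P(strain 1) ≈ 0.6885, P(strain 2) ≈ 0.2090, P(strain 3) ≈ 0.1025
After 'absent': normaliser = 0.7·0.6885 + 0.85·0.2090 + 0.25·0.1025; P(strain 1) ≈ 0.7033, P(strain 2) ≈ 0.2593, P(strain 3) ≈ 0.0374
After 'present': normaliser = 0.3·0.7033 + 0.15·0.2593 + 0.75·0.0374; P(strain 1) ≈ 0.7592, P(strain 2) ≈ 0.1399, P(strain 3) ≈ 0.1009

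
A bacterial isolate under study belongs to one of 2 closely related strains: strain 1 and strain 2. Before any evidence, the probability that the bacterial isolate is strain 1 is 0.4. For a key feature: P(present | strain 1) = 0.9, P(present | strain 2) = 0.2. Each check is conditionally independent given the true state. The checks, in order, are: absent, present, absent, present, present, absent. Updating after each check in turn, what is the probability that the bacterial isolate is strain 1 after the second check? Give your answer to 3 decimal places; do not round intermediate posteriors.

0.273

After 'absent': P(strain 1) = 0.1·0.4000 / (0.1·0.4000 + 0.8·0.6000) ≈ 0.0769
After 'present': P(strain 1) = 0.9·0.0769 / (0.9·0.0769 + 0.2·0.9231) ≈ 0.2727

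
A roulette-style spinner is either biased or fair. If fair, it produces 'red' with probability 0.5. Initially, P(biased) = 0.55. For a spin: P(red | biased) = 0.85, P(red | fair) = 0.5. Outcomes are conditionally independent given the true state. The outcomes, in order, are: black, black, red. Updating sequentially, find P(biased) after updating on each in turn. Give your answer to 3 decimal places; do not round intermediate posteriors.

After 'black': P(biased) = 0.15·0.5500 / (0.15·0.5500 + 0.5·0.4500) ≈ 0.2683
After 'black': P(biased) = 0.15·0.2683 / (0.15·0.2683 + 0.5·0.7317) ≈ 0.0991
After 'red': P(biased) = 0.85·0.0991 / (0.85·0.0991 + 0.5·0.9009) ≈ 0.1575

0.158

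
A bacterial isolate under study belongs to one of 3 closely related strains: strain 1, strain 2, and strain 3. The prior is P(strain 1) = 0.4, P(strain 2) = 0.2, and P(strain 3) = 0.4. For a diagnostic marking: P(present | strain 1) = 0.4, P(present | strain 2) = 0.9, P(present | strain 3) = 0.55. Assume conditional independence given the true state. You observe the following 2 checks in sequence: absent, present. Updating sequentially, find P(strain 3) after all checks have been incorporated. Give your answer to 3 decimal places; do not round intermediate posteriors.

0.465

Each posterior becomes the prior for the next update.
After 'absent': normaliser = 0.6·0.4000 + 0.1·0.2000 + 0.45·0.4000; P(strain 1) ≈ 0.5455, P(strain 2) ≈ 0.0455, P(strain 3) ≈ 0.4091
After 'present': normaliser = 0.4·0.5455 + 0.9·0.0455 + 0.55·0.4091; P(strain 1) ≈ 0.4507, P(strain 2) ≈ 0.0845, P(strain 3) ≈ 0.4648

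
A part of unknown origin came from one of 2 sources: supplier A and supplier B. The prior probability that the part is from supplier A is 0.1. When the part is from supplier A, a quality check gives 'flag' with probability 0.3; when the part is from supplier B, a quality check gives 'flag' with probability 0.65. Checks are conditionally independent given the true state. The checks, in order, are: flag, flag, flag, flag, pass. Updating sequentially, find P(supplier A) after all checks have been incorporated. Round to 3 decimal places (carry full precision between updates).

After 'flag': P(supplier A) = 0.3·0.1000 / (0.3·0.1000 + 0.65·0.9000) ≈ 0.0488
After 'flag': P(supplier A) = 0.3·0.0488 / (0.3·0.0488 + 0.65·0.9512) ≈ 0.0231
After 'flag': P(supplier A) = 0.3·0.0231 / (0.3·0.0231 + 0.65·0.9769) ≈ 0.0108
After 'flag': P(supplier A) = 0.3·0.0108 / (0.3·0.0108 + 0.65·0.9892) ≈ 0.0050
After 'pass': P(supplier A) = 0.7·0.0050 / (0.7·0.0050 + 0.35·0.9950) ≈ 0.0100

0.010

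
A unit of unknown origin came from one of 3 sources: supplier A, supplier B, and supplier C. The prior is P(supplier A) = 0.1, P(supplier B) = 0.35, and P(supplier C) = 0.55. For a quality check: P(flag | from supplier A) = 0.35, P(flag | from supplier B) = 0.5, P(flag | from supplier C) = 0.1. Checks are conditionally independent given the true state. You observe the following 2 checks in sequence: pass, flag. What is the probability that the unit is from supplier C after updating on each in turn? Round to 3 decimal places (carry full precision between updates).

0.310

After 'pass': normaliser = 0.65·0.1000 + 0.5·0.3500 + 0.9·0.5500; P(supplier A) ≈ 0.0884, P(supplier B) ≈ 0.2381, P(supplier C) ≈ 0.6735
After 'flag': normaliser = 0.35·0.0884 + 0.5·0.2381 + 0.1·0.6735; P(supplier A) ≈ 0.1424, P(supplier B) ≈ 0.5477, P(supplier C) ≈ 0.3099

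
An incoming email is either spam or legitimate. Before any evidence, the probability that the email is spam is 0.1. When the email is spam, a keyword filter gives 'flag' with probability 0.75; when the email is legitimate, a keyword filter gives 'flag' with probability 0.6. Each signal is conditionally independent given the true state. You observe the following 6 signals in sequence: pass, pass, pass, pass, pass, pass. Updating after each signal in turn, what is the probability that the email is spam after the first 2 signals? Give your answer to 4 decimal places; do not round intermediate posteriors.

Each posterior becomes the prior for the next update.
After 'pass': P(spam) = 0.25·0.1000 / (0.25·0.1000 + 0.4·0.9000) ≈ 0.0649
After 'pass': P(spam) = 0.25·0.0649 / (0.25·0.0649 + 0.4·0.9351) ≈ 0.0416

0.0416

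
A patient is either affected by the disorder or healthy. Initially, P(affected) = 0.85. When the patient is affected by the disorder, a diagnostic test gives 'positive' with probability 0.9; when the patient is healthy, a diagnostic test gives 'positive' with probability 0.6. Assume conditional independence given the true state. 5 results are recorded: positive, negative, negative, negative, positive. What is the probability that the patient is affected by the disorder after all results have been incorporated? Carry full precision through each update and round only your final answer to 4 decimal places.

After 'positive': P(affected) = 0.9·0.8500 / (0.9·0.8500 + 0.6·0.1500) ≈ 0.8947
After 'negative': P(affected) = 0.1·0.8947 / (0.1·0.8947 + 0.4·0.1053) ≈ 0.6800
After 'negative': P(affected) = 0.1·0.6800 / (0.1·0.6800 + 0.4·0.3200) ≈ 0.3469
After 'negative': P(affected) = 0.1·0.3469 / (0.1·0.3469 + 0.4·0.6531) ≈ 0.1172
After 'positive': P(affected) = 0.9·0.1172 / (0.9·0.1172 + 0.6·0.8828) ≈ 0.1661

0.1661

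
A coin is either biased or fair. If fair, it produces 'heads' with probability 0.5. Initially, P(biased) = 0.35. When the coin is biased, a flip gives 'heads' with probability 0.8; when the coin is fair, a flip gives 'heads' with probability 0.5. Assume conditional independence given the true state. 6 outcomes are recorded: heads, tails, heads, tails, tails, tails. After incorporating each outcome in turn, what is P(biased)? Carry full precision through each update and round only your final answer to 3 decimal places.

Each posterior becomes the prior for the next update.
After 'heads': P(biased) = 0.8·0.3500 / (0.8·0.3500 + 0.5·0.6500) ≈ 0.4628
After 'tails': P(biased) = 0.2·0.4628 / (0.2·0.4628 + 0.5·0.5372) ≈ 0.2563
After 'heads': P(biased) = 0.8·0.2563 / (0.8·0.2563 + 0.5·0.7437) ≈ 0.3554
After 'tails': P(biased) = 0.2·0.3554 / (0.2·0.3554 + 0.5·0.6446) ≈ 0.1807
After 'tails': P(biased) = 0.2·0.1807 / (0.2·0.1807 + 0.5·0.8193) ≈ 0.0811
After 'tails': P(biased) = 0.2·0.0811 / (0.2·0.0811 + 0.5·0.9189) ≈ 0.0341

0.034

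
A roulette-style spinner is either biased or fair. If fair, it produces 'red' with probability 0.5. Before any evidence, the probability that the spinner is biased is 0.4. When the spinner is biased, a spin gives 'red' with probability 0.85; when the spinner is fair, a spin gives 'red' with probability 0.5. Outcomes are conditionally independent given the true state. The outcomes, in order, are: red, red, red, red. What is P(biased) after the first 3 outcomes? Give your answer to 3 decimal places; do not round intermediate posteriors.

After 'red': P(biased) = 0.85·0.4000 / (0.85·0.4000 + 0.5·0.6000) ≈ 0.5312
After 'red': P(biased) = 0.85·0.5312 / (0.85·0.5312 + 0.5·0.4688) ≈ 0.6583
After 'red': P(biased) = 0.85·0.6583 / (0.85·0.6583 + 0.5·0.3417) ≈ 0.7661

0.766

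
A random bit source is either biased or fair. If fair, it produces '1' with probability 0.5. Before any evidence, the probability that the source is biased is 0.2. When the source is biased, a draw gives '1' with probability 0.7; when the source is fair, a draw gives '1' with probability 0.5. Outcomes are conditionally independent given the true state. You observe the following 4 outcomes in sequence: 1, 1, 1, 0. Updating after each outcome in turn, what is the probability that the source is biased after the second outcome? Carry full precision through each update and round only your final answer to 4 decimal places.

0.3289

After '1': P(biased) = 0.7·0.2000 / (0.7·0.2000 + 0.5·0.8000) ≈ 0.2593
After '1': P(biased) = 0.7·0.2593 / (0.7·0.2593 + 0.5·0.7407) ≈ 0.3289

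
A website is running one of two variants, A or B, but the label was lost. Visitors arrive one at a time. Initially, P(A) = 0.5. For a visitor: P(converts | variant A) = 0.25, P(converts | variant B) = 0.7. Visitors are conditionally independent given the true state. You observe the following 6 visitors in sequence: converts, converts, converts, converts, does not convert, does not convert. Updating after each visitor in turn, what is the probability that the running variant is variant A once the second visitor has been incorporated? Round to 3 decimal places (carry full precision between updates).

0.113

Each posterior becomes the prior for the next update.
After 'converts': P(A) = 0.25·0.5000 / (0.25·0.5000 + 0.7·0.5000) ≈ 0.2632
After 'converts': P(A) = 0.25·0.2632 / (0.25·0.2632 + 0.7·0.7368) ≈ 0.1131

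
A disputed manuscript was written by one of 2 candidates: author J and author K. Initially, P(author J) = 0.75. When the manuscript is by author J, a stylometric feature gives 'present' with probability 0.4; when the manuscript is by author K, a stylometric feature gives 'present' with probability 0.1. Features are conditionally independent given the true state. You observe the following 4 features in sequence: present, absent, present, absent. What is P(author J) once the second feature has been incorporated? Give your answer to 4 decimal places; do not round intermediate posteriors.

Apply Bayes' rule sequentially, carrying P(author J) forward.
After 'present': P(author J) = 0.4·0.7500 / (0.4·0.7500 + 0.1·0.2500) ≈ 0.9231
After 'absent': P(author J) = 0.6·0.9231 / (0.6·0.9231 + 0.9·0.0769) ≈ 0.8889

0.8889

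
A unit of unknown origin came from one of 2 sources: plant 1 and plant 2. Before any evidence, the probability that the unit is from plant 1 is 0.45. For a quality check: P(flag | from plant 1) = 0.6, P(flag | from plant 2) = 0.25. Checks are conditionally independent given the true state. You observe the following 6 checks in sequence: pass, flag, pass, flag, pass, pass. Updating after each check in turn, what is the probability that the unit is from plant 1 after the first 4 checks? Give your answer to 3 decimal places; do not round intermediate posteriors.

0.573

After 'pass': P(plant 1) = 0.4·0.4500 / (0.4·0.4500 + 0.75·0.5500) ≈ 0.3038
After 'flag': P(plant 1) = 0.6·0.3038 / (0.6·0.3038 + 0.25·0.6962) ≈ 0.5115
After 'pass': P(plant 1) = 0.4·0.5115 / (0.4·0.5115 + 0.75·0.4885) ≈ 0.3584
After 'flag': P(plant 1) = 0.6·0.3584 / (0.6·0.3584 + 0.25·0.6416) ≈ 0.5727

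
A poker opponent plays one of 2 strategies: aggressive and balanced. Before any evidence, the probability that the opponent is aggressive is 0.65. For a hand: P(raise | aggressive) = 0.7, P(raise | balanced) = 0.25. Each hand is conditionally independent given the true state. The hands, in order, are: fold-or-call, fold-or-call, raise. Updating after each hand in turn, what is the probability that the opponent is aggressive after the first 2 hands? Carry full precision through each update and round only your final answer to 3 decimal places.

After 'fold-or-call': P(aggressive) = 0.3·0.6500 / (0.3·0.6500 + 0.75·0.3500) ≈ 0.4262
After 'fold-or-call': P(aggressive) = 0.3·0.4262 / (0.3·0.4262 + 0.75·0.5738) ≈ 0.2291

0.229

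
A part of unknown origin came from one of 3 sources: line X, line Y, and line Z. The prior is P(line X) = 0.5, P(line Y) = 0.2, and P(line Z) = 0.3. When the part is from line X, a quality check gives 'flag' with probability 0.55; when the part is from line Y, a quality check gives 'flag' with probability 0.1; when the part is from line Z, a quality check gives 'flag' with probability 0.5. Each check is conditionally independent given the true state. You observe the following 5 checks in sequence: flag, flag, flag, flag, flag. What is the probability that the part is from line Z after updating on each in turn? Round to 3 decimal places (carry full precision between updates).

0.271

After 'flag': normaliser = 0.55·0.5000 + 0.1·0.2000 + 0.5·0.3000; P(line X) ≈ 0.6180, P(line Y) ≈ 0.0449, P(line Z) ≈ 0.3371
After 'flag': normaliser = 0.55·0.6180 + 0.1·0.0449 + 0.5·0.3371; P(line X) ≈ 0.6627, P(line Y) ≈ 0.0088, P(line Z) ≈ 0.3286
After 'flag': normaliser = 0.55·0.6627 + 0.1·0.0088 + 0.5·0.3286; P(line X) ≈ 0.6881, P(line Y) ≈ 0.0017, P(line Z) ≈ 0.3102
After 'flag': normaliser = 0.55·0.6881 + 0.1·0.0017 + 0.5·0.3102; P(line X) ≈ 0.7091, P(line Y) ≈ 0.0003, P(line Z) ≈ 0.2906
After 'flag': normaliser = 0.55·0.7091 + 0.1·0.0003 + 0.5·0.2906; P(line X) ≈ 0.7285, P(line Y) ≈ 0.0001, P(line Z) ≈ 0.2714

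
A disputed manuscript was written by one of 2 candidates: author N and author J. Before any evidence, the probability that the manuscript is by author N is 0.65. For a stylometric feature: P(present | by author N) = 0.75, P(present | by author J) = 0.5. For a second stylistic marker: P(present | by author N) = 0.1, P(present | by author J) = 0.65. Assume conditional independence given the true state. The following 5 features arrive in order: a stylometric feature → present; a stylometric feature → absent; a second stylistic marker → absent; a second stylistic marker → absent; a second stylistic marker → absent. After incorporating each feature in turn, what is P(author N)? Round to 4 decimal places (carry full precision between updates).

Each posterior becomes the prior for the next update.
After a stylometric feature='present': P(author N) = 0.75·0.6500 / (0.75·0.6500 + 0.5·0.3500) ≈ 0.7358
After a stylometric feature='absent': P(author N) = 0.25·0.7358 / (0.25·0.7358 + 0.5·0.2642) ≈ 0.5821
After a second stylistic marker='absent': P(author N) = 0.9·0.5821 / (0.9·0.5821 + 0.35·0.4179) ≈ 0.7817
After a second stylistic marker='absent': P(author N) = 0.9·0.7817 / (0.9·0.7817 + 0.35·0.2183) ≈ 0.9021
After a second stylistic marker='absent': P(author N) = 0.9·0.9021 / (0.9·0.9021 + 0.35·0.0979) ≈ 0.9595

0.9595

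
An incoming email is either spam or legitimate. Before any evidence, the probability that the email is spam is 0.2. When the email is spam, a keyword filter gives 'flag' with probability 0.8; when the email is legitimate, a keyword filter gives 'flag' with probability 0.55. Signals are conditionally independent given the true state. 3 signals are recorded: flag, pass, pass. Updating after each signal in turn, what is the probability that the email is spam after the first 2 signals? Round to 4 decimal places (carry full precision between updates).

Apply Bayes' rule sequentially, carrying P(spam) forward.
After 'flag': P(spam) = 0.8·0.2000 / (0.8·0.2000 + 0.55·0.8000) ≈ 0.2667
After 'pass': P(spam) = 0.2·0.2667 / (0.2·0.2667 + 0.45·0.7333) ≈ 0.1391

0.1391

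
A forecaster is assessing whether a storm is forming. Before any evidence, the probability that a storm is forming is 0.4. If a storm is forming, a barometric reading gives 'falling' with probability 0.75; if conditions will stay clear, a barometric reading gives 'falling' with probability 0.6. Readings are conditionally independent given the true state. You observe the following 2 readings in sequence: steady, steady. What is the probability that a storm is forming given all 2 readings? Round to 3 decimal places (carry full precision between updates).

0.207

After 'steady': P(storm) = 0.25·0.4000 / (0.25·0.4000 + 0.4·0.6000) ≈ 0.2941
After 'steady': P(storm) = 0.25·0.2941 / (0.25·0.2941 + 0.4·0.7059) ≈ 0.2066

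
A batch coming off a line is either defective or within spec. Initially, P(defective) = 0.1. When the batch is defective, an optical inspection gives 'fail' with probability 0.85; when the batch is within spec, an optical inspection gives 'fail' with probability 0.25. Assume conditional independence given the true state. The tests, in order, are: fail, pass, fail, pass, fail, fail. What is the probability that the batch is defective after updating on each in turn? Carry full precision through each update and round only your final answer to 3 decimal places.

0.373

After 'fail': P(defective) = 0.85·0.1000 / (0.85·0.1000 + 0.25·0.9000) ≈ 0.2742
After 'pass': P(defective) = 0.15·0.2742 / (0.15·0.2742 + 0.75·0.7258) ≈ 0.0702
After 'fail': P(defective) = 0.85·0.0702 / (0.85·0.0702 + 0.25·0.9298) ≈ 0.2044
After 'pass': P(defective) = 0.15·0.2044 / (0.15·0.2044 + 0.75·0.7956) ≈ 0.0489
After 'fail': P(defective) = 0.85·0.0489 / (0.85·0.0489 + 0.25·0.9511) ≈ 0.1487
After 'fail': P(defective) = 0.85·0.1487 / (0.85·0.1487 + 0.25·0.8513) ≈ 0.3726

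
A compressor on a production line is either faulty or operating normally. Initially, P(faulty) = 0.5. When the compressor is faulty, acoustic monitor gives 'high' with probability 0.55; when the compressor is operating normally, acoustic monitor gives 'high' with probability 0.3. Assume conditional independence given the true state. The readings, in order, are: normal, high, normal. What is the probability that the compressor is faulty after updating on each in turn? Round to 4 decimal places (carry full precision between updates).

After 'normal': P(faulty) = 0.45·0.5000 / (0.45·0.5000 + 0.7·0.5000) ≈ 0.3913
After 'high': P(faulty) = 0.55·0.3913 / (0.55·0.3913 + 0.3·0.6087) ≈ 0.5410
After 'normal': P(faulty) = 0.45·0.5410 / (0.45·0.5410 + 0.7·0.4590) ≈ 0.4311

0.4311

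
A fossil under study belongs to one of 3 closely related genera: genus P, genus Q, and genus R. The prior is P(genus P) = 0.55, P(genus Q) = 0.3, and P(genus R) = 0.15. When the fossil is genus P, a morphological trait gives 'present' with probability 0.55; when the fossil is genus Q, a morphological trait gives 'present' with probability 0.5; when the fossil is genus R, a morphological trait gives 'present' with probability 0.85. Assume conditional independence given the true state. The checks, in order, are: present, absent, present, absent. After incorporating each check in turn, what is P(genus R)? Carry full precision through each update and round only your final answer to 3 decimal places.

0.044

After 'present': normaliser = 0.55·0.5500 + 0.5·0.3000 + 0.85·0.1500; P(genus P) ≈ 0.5216, P(genus Q) ≈ 0.2586, P(genus R) ≈ 0.2198
After 'absent': normaliser = 0.45·0.5216 + 0.5·0.2586 + 0.15·0.2198; P(genus P) ≈ 0.5912, P(genus Q) ≈ 0.3257, P(genus R) ≈ 0.0831
After 'present': normaliser = 0.55·0.5912 + 0.5·0.3257 + 0.85·0.0831; P(genus P) ≈ 0.5821, P(genus Q) ≈ 0.2915, P(genus R) ≈ 0.1264
After 'absent': normaliser = 0.45·0.5821 + 0.5·0.2915 + 0.15·0.1264; P(genus P) ≈ 0.6139, P(genus Q) ≈ 0.3417, P(genus R) ≈ 0.0444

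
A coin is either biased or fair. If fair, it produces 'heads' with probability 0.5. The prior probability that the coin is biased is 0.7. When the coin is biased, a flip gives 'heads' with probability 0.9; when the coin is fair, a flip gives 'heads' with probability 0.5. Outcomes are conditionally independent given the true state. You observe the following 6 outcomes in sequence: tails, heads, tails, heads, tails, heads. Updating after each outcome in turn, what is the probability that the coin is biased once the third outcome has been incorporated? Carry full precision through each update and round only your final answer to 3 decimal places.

After 'tails': P(biased) = 0.1·0.7000 / (0.1·0.7000 + 0.5·0.3000) ≈ 0.3182
After 'heads': P(biased) = 0.9·0.3182 / (0.9·0.3182 + 0.5·0.6818) ≈ 0.4565
After 'tails': P(biased) = 0.1·0.4565 / (0.1·0.4565 + 0.5·0.5435) ≈ 0.1438

0.144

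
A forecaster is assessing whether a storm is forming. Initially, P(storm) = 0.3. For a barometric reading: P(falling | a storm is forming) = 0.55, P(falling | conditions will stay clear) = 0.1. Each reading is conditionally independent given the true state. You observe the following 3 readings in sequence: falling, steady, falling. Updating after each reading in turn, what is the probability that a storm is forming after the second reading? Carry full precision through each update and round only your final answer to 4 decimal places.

0.5410

Each posterior becomes the prior for the next update.
After 'falling': P(storm) = 0.55·0.3000 / (0.55·0.3000 + 0.1·0.7000) ≈ 0.7021
After 'steady': P(storm) = 0.45·0.7021 / (0.45·0.7021 + 0.9·0.2979) ≈ 0.5410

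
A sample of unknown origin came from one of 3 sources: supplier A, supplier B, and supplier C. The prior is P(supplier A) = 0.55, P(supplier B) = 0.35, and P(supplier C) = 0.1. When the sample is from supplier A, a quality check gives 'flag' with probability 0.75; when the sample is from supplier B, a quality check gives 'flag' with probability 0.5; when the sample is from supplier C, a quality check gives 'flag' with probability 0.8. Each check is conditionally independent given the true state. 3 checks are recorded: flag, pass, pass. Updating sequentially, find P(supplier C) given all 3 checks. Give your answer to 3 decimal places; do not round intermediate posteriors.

After 'flag': normaliser = 0.75·0.5500 + 0.5·0.3500 + 0.8·0.1000; P(supplier A) ≈ 0.6180, P(supplier B) ≈ 0.2622, P(supplier C) ≈ 0.1199
After 'pass': normaliser = 0.25·0.6180 + 0.5·0.2622 + 0.2·0.1199; P(supplier A) ≈ 0.4991, P(supplier B) ≈ 0.4235, P(supplier C) ≈ 0.0774
After 'pass': normaliser = 0.25·0.4991 + 0.5·0.4235 + 0.2·0.0774; P(supplier A) ≈ 0.3545, P(supplier B) ≈ 0.6015, P(supplier C) ≈ 0.0440

0.044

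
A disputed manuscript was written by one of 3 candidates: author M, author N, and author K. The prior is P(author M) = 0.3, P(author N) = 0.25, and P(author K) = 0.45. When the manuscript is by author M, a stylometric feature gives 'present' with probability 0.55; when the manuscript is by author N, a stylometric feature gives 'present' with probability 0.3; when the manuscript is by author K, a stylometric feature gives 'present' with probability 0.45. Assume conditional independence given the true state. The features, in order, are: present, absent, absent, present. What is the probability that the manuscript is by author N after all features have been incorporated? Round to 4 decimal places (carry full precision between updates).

Each posterior becomes the prior for the next update.
After 'present': normaliser = 0.55·0.3000 + 0.3·0.2500 + 0.45·0.4500; P(author M) ≈ 0.3729, P(author N) ≈ 0.1695, P(author K) ≈ 0.4576
After 'absent': normaliser = 0.45·0.3729 + 0.7·0.1695 + 0.55·0.4576; P(author M) ≈ 0.3118, P(author N) ≈ 0.2205, P(author K) ≈ 0.4677
After 'absent': normaliser = 0.45·0.3118 + 0.7·0.2205 + 0.55·0.4677; P(author M) ≈ 0.2542, P(author N) ≈ 0.2796, P(author K) ≈ 0.4661
After 'present': normaliser = 0.55·0.2542 + 0.3·0.2796 + 0.45·0.4661; P(author M) ≈ 0.3226, P(author N) ≈ 0.1935, P(author K) ≈ 0.4839

0.1935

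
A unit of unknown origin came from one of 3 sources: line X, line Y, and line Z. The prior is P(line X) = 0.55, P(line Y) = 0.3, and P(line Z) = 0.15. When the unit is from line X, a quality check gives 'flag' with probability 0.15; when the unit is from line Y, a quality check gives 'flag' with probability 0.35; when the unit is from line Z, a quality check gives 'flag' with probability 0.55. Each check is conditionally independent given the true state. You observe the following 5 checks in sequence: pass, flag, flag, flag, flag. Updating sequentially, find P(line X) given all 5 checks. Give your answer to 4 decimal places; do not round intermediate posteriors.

Apply Bayes' rule sequentially, carrying P(line X) forward.
After 'pass': normaliser = 0.85·0.5500 + 0.65·0.3000 + 0.45·0.1500; P(line X) ≈ 0.6404, P(line Y) ≈ 0.2671, P(line Z) ≈ 0.0925
After 'flag': normaliser = 0.15·0.6404 + 0.35·0.2671 + 0.55·0.0925; P(line X) ≈ 0.3996, P(line Y) ≈ 0.3889, P(line Z) ≈ 0.2115
After 'flag': normaliser = 0.15·0.3996 + 0.35·0.3889 + 0.55·0.2115; P(line X) ≈ 0.1919, P(line Y) ≈ 0.4357, P(line Z) ≈ 0.3724
After 'flag': normaliser = 0.15·0.1919 + 0.35·0.4357 + 0.55·0.3724; P(line X) ≈ 0.0745, P(line Y) ≈ 0.3950, P(line Z) ≈ 0.5305
After 'flag': normaliser = 0.15·0.0745 + 0.35·0.3950 + 0.55·0.5305; P(line X) ≈ 0.0253, P(line Y) ≈ 0.3133, P(line Z) ≈ 0.6613

0.0253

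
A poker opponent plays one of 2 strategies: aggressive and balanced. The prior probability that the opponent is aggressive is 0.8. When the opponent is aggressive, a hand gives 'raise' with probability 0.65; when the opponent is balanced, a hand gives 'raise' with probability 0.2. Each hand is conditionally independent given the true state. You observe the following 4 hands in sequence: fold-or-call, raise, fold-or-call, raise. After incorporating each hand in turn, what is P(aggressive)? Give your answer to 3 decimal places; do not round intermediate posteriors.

0.890

After 'fold-or-call': P(aggressive) = 0.35·0.8000 / (0.35·0.8000 + 0.8·0.2000) ≈ 0.6364
After 'raise': P(aggressive) = 0.65·0.6364 / (0.65·0.6364 + 0.2·0.3636) ≈ 0.8505
After 'fold-or-call': P(aggressive) = 0.35·0.8505 / (0.35·0.8505 + 0.8·0.1495) ≈ 0.7133
After 'raise': P(aggressive) = 0.65·0.7133 / (0.65·0.7133 + 0.2·0.2867) ≈ 0.8900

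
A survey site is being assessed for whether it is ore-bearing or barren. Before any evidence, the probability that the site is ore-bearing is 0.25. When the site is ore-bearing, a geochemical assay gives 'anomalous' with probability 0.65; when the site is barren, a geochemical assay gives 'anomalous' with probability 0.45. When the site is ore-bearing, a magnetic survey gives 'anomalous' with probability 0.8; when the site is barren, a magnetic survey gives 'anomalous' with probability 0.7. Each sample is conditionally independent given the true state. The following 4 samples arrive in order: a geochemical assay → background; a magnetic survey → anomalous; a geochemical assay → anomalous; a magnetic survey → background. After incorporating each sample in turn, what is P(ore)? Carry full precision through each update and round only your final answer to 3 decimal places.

0.189

Each posterior becomes the prior for the next update.
After a geochemical assay='background': P(ore) = 0.35·0.2500 / (0.35·0.2500 + 0.55·0.7500) ≈ 0.1750
After a magnetic survey='anomalous': P(ore) = 0.8·0.1750 / (0.8·0.1750 + 0.7·0.8250) ≈ 0.1951
After a geochemical assay='anomalous': P(ore) = 0.65·0.1951 / (0.65·0.1951 + 0.45·0.8049) ≈ 0.2594
After a magnetic survey='background': P(ore) = 0.2·0.2594 / (0.2·0.2594 + 0.3·0.7406) ≈ 0.1893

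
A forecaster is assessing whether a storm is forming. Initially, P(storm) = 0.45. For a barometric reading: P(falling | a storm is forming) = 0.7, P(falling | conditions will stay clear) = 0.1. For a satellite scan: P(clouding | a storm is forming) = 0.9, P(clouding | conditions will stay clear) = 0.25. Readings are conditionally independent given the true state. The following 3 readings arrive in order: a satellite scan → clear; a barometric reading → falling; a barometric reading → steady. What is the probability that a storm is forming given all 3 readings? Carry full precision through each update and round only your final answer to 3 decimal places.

After a satellite scan='clear': P(storm) = 0.1·0.4500 / (0.1·0.4500 + 0.75·0.5500) ≈ 0.0984
After a barometric reading='falling': P(storm) = 0.7·0.0984 / (0.7·0.0984 + 0.1·0.9016) ≈ 0.4330
After a barometric reading='steady': P(storm) = 0.3·0.4330 / (0.3·0.4330 + 0.9·0.5670) ≈ 0.2029

0.203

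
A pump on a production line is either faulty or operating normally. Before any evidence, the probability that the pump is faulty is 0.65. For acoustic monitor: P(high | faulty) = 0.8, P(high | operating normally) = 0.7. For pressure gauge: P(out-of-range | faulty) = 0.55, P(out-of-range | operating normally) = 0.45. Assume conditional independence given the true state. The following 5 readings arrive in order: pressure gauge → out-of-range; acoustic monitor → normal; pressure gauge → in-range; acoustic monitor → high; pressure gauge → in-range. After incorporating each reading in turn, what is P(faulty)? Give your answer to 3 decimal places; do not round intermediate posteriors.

After pressure gauge='out-of-range': P(faulty) = 0.55·0.6500 / (0.55·0.6500 + 0.45·0.3500) ≈ 0.6942
After acoustic monitor='normal': P(faulty) = 0.2·0.6942 / (0.2·0.6942 + 0.3·0.3058) ≈ 0.6021
After pressure gauge='in-range': P(faulty) = 0.45·0.6021 / (0.45·0.6021 + 0.55·0.3979) ≈ 0.5532
After acoustic monitor='high': P(faulty) = 0.8·0.5532 / (0.8·0.5532 + 0.7·0.4468) ≈ 0.5859
After pressure gauge='in-range': P(faulty) = 0.45·0.5859 / (0.45·0.5859 + 0.55·0.4141) ≈ 0.5365

0.537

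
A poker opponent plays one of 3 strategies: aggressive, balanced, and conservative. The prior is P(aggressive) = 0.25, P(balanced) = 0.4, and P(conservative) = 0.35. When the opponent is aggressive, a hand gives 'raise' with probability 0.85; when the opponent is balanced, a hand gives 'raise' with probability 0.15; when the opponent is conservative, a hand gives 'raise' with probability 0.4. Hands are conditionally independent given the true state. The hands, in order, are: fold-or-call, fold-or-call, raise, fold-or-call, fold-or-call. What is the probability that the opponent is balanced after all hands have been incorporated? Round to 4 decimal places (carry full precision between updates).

0.6318

After 'fold-or-call': normaliser = 0.15·0.2500 + 0.85·0.4000 + 0.6·0.3500; P(aggressive) ≈ 0.0638, P(balanced) ≈ 0.5787, P(conservative) ≈ 0.3574
After 'fold-or-call': normaliser = 0.15·0.0638 + 0.85·0.5787 + 0.6·0.3574; P(aggressive) ≈ 0.0134, P(balanced) ≈ 0.6871, P(conservative) ≈ 0.2996
After 'raise': normaliser = 0.85·0.0134 + 0.15·0.6871 + 0.4·0.2996; P(aggressive) ≈ 0.0485, P(balanced) ≈ 0.4400, P(conservative) ≈ 0.5115
After 'fold-or-call': normaliser = 0.15·0.0485 + 0.85·0.4400 + 0.6·0.5115; P(aggressive) ≈ 0.0106, P(balanced) ≈ 0.5434, P(conservative) ≈ 0.4460
After 'fold-or-call': normaliser = 0.15·0.0106 + 0.85·0.5434 + 0.6·0.4460; P(aggressive) ≈ 0.0022, P(balanced) ≈ 0.6318, P(conservative) ≈ 0.3660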